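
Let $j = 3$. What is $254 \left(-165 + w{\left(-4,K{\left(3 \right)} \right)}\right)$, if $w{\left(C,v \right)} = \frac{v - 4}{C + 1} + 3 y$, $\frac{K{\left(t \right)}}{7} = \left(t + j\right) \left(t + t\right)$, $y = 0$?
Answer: $- \frac{188722}{3} \approx -62907.0$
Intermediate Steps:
$K{\left(t \right)} = 14 t \left(3 + t\right)$ ($K{\left(t \right)} = 7 \left(t + 3\right) \left(t + t\right) = 7 \left(3 + t\right) 2 t = 7 \cdot 2 t \left(3 + t\right) = 14 t \left(3 + t\right)$)
$w{\left(C,v \right)} = \frac{-4 + v}{1 + C}$ ($w{\left(C,v \right)} = \frac{v - 4}{C + 1} + 3 \cdot 0 = \frac{-4 + v}{1 + C} + 0 = \frac{-4 + v}{1 + C}$)
$254 \left(-165 + w{\left(-4,K{\left(3 \right)} \right)}\right) = 254 \left(-165 + \frac{-4 + 14 \cdot 3 \left(3 + 3\right)}{1 - 4}\right) = 254 \left(-165 + \frac{-4 + 14 \cdot 3 \cdot 6}{-3}\right) = 254 \left(-165 - \frac{-4 + 252}{3}\right) = 254 \left(-165 - \frac{248}{3}\right) = 254 \left(- \frac{743}{3}\right) = - \frac{188722}{3}$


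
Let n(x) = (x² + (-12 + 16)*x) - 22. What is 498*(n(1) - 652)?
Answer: -333162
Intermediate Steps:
n(x) = -22 + x² + 4*x (n(x) = (x² + 4*x) - 22 = -22 + x² + 4*x)
498*(n(1) - 652) = 498*((-22 + 1² + 4*1) - 652) = 498*((-22 + 1 + 4) - 652) = 498*(-17 - 652) = 498*(-669) = -333162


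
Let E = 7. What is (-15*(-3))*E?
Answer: 315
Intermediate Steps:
(-15*(-3))*E = -15*(-3)*7 = 45*7 = 315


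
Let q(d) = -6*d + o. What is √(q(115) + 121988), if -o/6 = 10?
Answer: √121238 ≈ 348.19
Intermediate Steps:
o = -60 (o = -6*10 = -60)
q(d) = -60 - 6*d (q(d) = -6*d - 60 = -60 - 6*d)
√(q(115) + 121988) = √((-60 - 6*115) + 121988) = √((-60 - 690) + 121988) = √(-750 + 121988) = √121238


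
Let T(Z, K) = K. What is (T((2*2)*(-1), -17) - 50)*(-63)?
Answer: 4221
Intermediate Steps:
(T((2*2)*(-1), -17) - 50)*(-63) = (-17 - 50)*(-63) = -67*(-63) = 4221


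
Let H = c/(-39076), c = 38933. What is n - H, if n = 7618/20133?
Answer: 1081519057/786717108 ≈ 1.3747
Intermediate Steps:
n = 7618/20133 (n = 7618*(1/20133) = 7618/20133 ≈ 0.37838)
H = -38933/39076 (H = 38933/(-39076) = 38933*(-1/39076) = -38933/39076 ≈ -0.99634)
n - H = 7618/20133 - 1*(-38933/39076) = 7618/20133 + 38933/39076 = 1081519057/786717108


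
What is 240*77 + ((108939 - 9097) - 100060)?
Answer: 18262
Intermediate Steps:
240*77 + ((108939 - 9097) - 100060) = 18480 + (99842 - 100060) = 18480 - 218 = 18262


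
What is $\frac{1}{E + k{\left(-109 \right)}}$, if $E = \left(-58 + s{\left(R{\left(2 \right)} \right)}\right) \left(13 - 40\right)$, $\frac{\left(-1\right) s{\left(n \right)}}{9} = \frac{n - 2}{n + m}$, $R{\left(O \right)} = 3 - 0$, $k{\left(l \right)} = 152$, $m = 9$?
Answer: $\frac{4}{6953} \approx 0.00057529$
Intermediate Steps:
$R{\left(O \right)} = 3$ ($R{\left(O \right)} = 3 + 0 = 3$)
$s{\left(n \right)} = - \frac{9 \left(-2 + n\right)}{9 + n}$ ($s{\left(n \right)} = - 9 \frac{n - 2}{n + 9} = - 9 \frac{-2 + n}{9 + n} = - \frac{9 \left(-2 + n\right)}{9 + n}$)
$E = \frac{6345}{4}$ ($E = \left(-58 + \frac{9 \left(2 - 3\right)}{9 + 3}\right) \left(13 - 40\right) = \left(-58 + \frac{9 \left(2 - 3\right)}{12}\right) \left(-27\right) = \left(-58 + 9 \cdot \frac{1}{12} \left(-1\right)\right) \left(-27\right) = \left(-58 - \frac{3}{4}\right) \left(-27\right) = \left(- \frac{235}{4}\right) \left(-27\right) = \frac{6345}{4} \approx 1586.3$)
$\frac{1}{E + k{\left(-109 \right)}} = \frac{1}{\frac{6345}{4} + 152} = \frac{1}{\frac{6953}{4}} = \frac{4}{6953}$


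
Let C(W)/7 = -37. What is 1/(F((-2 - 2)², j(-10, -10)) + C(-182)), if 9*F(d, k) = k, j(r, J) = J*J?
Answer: -9/2231 ≈ -0.0040341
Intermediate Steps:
j(r, J) = J²
F(d, k) = k/9
C(W) = -259 (C(W) = 7*(-37) = -259)
1/(F((-2 - 2)², j(-10, -10)) + C(-182)) = 1/((⅑)*(-10)² - 259) = 1/((⅑)*100 - 259) = 1/(100/9 - 259) = 1/(-2231/9) = -9/2231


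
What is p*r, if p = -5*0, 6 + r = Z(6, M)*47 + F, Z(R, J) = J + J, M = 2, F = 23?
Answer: 0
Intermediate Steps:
Z(R, J) = 2*J
r = 205 (r = -6 + ((2*2)*47 + 23) = -6 + (4*47 + 23) = -6 + (188 + 23) = -6 + 211 = 205)
p = 0
p*r = 0*205 = 0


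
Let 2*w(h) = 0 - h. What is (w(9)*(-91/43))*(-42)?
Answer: -17199/43 ≈ -399.98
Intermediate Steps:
w(h) = -h/2 (w(h) = (0 - h)/2 = (-h)/2 = -h/2)
(w(9)*(-91/43))*(-42) = ((-½*9)*(-91/43))*(-42) = -(-819)/(2*43)*(-42) = -9/2*(-91/43)*(-42) = (819/86)*(-42) = -17199/43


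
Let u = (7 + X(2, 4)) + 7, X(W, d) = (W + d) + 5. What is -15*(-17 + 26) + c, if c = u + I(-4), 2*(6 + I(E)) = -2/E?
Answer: -463/4 ≈ -115.75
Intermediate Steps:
I(E) = -6 - 1/E (I(E) = -6 + (-2/E)/2 = -6 - 1/E)
X(W, d) = 5 + W + d
u = 25 (u = (7 + (5 + 2 + 4)) + 7 = (7 + 11) + 7 = 18 + 7 = 25)
c = 77/4 (c = 25 + (-6 - 1/(-4)) = 25 + (-6 - 1*(-¼)) = 25 + (-6 + ¼) = 25 - 23/4 = 77/4 ≈ 19.250)
-15*(-17 + 26) + c = -15*(-17 + 26) + 77/4 = -15*9 + 77/4 = -135 + 77/4 = -463/4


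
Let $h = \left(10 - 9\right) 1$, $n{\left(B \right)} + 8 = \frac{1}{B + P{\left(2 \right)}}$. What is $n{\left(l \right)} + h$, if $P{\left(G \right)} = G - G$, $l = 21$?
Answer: $- \frac{146}{21} \approx -6.9524$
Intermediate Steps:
$P{\left(G \right)} = 0$
$n{\left(B \right)} = -8 + \frac{1}{B}$ ($n{\left(B \right)} = -8 + \frac{1}{B + 0} = -8 + \frac{1}{B}$)
$h = 1$ ($h = 1 \cdot 1 = 1$)
$n{\left(l \right)} + h = \left(-8 + \frac{1}{21}\right) + 1 = - \frac{167}{21} + 1 = - \frac{146}{21}$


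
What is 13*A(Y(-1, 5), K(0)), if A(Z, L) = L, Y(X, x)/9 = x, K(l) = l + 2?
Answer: 26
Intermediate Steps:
K(l) = 2 + l
Y(X, x) = 9*x
13*A(Y(-1, 5), K(0)) = 13*(2 + 0) = 13*2 = 26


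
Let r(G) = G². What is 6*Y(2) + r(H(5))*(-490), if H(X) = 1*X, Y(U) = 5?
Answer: -12220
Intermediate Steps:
H(X) = X
6*Y(2) + r(H(5))*(-490) = 6*5 + 5²*(-490) = 30 + 25*(-490) = 30 - 12250 = -12220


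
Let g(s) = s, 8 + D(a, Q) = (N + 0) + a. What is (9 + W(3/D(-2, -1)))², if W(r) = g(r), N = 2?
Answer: 4761/64 ≈ 74.391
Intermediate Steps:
D(a, Q) = -6 + a (D(a, Q) = -8 + ((2 + 0) + a) = -8 + (2 + a) = -6 + a)
W(r) = r
(9 + W(3/D(-2, -1)))² = (9 + 3/(-6 - 2))² = (9 + 3/(-8))² = (9 + 3*(-⅛))² = (9 - 3/8)² = (69/8)² = 4761/64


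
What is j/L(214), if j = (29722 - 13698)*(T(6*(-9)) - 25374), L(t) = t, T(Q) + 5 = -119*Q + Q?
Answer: -152284084/107 ≈ -1.4232e+6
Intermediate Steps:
T(Q) = -5 - 118*Q (T(Q) = -5 + (-119*Q + Q) = -5 - 118*Q)
j = -304568168 (j = (29722 - 13698)*((-5 - 708*(-9)) - 25374) = 16024*((-5 - 118*(-54)) - 25374) = 16024*((-5 + 6372) - 25374) = 16024*(6367 - 25374) = 16024*(-19007) = -304568168)
j/L(214) = -304568168/214 = -304568168*1/214 = -152284084/107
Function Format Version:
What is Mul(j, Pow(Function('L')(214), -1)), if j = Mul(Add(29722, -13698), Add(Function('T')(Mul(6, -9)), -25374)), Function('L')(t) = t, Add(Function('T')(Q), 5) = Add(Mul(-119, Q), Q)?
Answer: Rational(-152284084, 107) ≈ -1.4232e+6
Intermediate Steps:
Function('T')(Q) = Add(-5, Mul(-118, Q)) (Function('T')(Q) = Add(-5, Add(Mul(-119, Q), Q)) = Add(-5, Mul(-118, Q)))
j = -304568168 (j = Mul(Add(29722, -13698), Add(Add(-5, Mul(-118, Mul(6, -9))), -25374)) = Mul(16024, Add(Add(-5, Mul(-118, -54)), -25374)) = Mul(16024, Add(Add(-5, 6372), -25374)) = Mul(16024, Add(6367, -25374)) = Mul(16024, -19007) = -304568168)
Mul(j, Pow(Function('L')(214), -1)) = Mul(-304568168, Pow(214, -1)) = Mul(-304568168, Rational(1, 214)) = Rational(-152284084, 107)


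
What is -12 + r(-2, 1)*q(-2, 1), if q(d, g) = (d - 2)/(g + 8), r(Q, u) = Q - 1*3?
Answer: -88/9 ≈ -9.7778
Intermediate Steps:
r(Q, u) = -3 + Q (r(Q, u) = Q - 3 = -3 + Q)
q(d, g) = (-2 + d)/(8 + g)
-12 + r(-2, 1)*q(-2, 1) = -12 + (-3 - 2)*((-2 - 2)/(8 + 1)) = -12 - 5*(-4)/9 = -12 - 5*(-4/9) = -12 + 20/9 = -88/9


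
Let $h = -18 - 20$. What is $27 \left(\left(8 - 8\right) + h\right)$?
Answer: $-1026$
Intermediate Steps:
$h = -38$ ($h = -18 - 20 = -38$)
$27 \left(\left(8 - 8\right) + h\right) = 27 \left(\left(8 - 8\right) - 38\right) = 27 \left(0 - 38\right) = 27 \left(-38\right) = -1026$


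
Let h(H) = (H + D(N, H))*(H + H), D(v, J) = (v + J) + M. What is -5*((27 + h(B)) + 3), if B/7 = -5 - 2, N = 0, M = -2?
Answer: -49150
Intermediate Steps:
B = -49 (B = 7*(-5 - 2) = 7*(-7) = -49)
D(v, J) = -2 + J + v (D(v, J) = (v + J) - 2 = (J + v) - 2 = -2 + J + v)
h(H) = 2*H*(-2 + 2*H) (h(H) = (H + (-2 + H + 0))*(H + H) = (H + (-2 + H))*(2*H) = (-2 + 2*H)*(2*H) = 2*H*(-2 + 2*H))
-5*((27 + h(B)) + 3) = -5*((27 + 4*(-49)*(-1 - 49)) + 3) = -5*((27 + 4*(-49)*(-50)) + 3) = -5*((27 + 9800) + 3) = -5*(9827 + 3) = -5*9830 = -49150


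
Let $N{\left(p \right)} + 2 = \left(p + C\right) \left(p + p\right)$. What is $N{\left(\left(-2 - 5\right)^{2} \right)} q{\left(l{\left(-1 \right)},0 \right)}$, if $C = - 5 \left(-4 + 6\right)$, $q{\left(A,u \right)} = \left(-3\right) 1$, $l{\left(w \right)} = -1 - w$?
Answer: $-11460$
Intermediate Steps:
$q{\left(A,u \right)} = -3$
$C = -10$ ($C = \left(-5\right) 2 = -10$)
$N{\left(p \right)} = -2 + 2 p \left(-10 + p\right)$ ($N{\left(p \right)} = -2 + \left(p - 10\right) \left(p + p\right) = -2 + \left(-10 + p\right) 2 p = -2 + 2 p \left(-10 + p\right)$)
$N{\left(\left(-2 - 5\right)^{2} \right)} q{\left(l{\left(-1 \right)},0 \right)} = \left(-2 - 20 \left(-2 - 5\right)^{2} + 2 \left(\left(-2 - 5\right)^{2}\right)^{2}\right) \left(-3\right) = \left(-2 - 20 \left(-7\right)^{2} + 2 \left(\left(-7\right)^{2}\right)^{2}\right) \left(-3\right) = \left(-2 - 980 + 2 \cdot 49^{2}\right) \left(-3\right) = \left(-2 - 980 + 2 \cdot 2401\right) \left(-3\right) = \left(-2 - 980 + 4802\right) \left(-3\right) = 3820 \left(-3\right) = -11460$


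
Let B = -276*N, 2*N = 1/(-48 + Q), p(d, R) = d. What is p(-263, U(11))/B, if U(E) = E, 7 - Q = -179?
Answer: 263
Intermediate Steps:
Q = 186 (Q = 7 - 1*(-179) = 7 + 179 = 186)
N = 1/276 (N = 1/(2*(-48 + 186)) = (½)/138 = (½)*(1/138) = 1/276 ≈ 0.0036232)
B = -1 (B = -276*1/276 = -1)
p(-263, U(11))/B = -263/(-1) = -263*(-1) = 263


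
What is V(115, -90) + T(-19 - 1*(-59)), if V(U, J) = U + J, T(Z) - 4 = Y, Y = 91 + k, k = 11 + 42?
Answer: 173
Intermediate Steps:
k = 53
Y = 144 (Y = 91 + 53 = 144)
T(Z) = 148 (T(Z) = 4 + 144 = 148)
V(U, J) = J + U
V(115, -90) + T(-19 - 1*(-59)) = (-90 + 115) + 148 = 25 + 148 = 173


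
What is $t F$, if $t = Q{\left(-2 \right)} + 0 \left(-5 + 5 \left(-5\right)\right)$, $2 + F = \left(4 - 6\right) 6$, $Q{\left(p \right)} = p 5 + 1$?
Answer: $126$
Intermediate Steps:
$Q{\left(p \right)} = 1 + 5 p$ ($Q{\left(p \right)} = 5 p + 1 = 1 + 5 p$)
$F = -14$ ($F = -2 + \left(4 - 6\right) 6 = -2 - 12 = -14$)
$t = -9$ ($t = \left(1 + 5 \left(-2\right)\right) + 0 \left(-5 + 5 \left(-5\right)\right) = \left(1 - 10\right) + 0 \left(-5 - 25\right) = -9 + 0 \left(-30\right) = -9 + 0 = -9$)
$t F = \left(-9\right) \left(-14\right) = 126$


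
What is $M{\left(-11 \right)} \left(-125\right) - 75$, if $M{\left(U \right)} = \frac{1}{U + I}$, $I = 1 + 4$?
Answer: $- \frac{325}{6} \approx -54.167$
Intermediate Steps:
$I = 5$
$M{\left(U \right)} = \frac{1}{5 + U}$ ($M{\left(U \right)} = \frac{1}{U + 5} = \frac{1}{5 + U}$)
$M{\left(-11 \right)} \left(-125\right) - 75 = \frac{1}{5 - 11} \left(-125\right) - 75 = \frac{1}{-6} \left(-125\right) - 75 = \left(- \frac{1}{6}\right) \left(-125\right) - 75 = \frac{125}{6} - 75 = - \frac{325}{6}$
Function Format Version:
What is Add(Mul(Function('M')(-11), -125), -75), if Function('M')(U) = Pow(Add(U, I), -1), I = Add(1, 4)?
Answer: Rational(-325, 6) ≈ -54.167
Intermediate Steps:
I = 5
Function('M')(U) = Pow(Add(5, U), -1) (Function('M')(U) = Pow(Add(U, 5), -1) = Pow(Add(5, U), -1))
Add(Mul(Function('M')(-11), -125), -75) = Add(Mul(Pow(Add(5, -11), -1), -125), -75) = Add(Mul(Pow(-6, -1), -125), -75) = Add(Mul(Rational(-1, 6), -125), -75) = Add(Rational(125, 6), -75) = Rational(-325, 6)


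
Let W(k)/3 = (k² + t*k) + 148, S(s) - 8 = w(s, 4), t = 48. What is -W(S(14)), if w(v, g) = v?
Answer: -5064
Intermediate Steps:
S(s) = 8 + s
W(k) = 444 + 3*k² + 144*k (W(k) = 3*((k² + 48*k) + 148) = 3*(148 + k² + 48*k) = 444 + 3*k² + 144*k)
-W(S(14)) = -(444 + 3*(8 + 14)² + 144*(8 + 14)) = -(444 + 3*22² + 144*22) = -(444 + 3*484 + 3168) = -(444 + 1452 + 3168) = -1*5064 = -5064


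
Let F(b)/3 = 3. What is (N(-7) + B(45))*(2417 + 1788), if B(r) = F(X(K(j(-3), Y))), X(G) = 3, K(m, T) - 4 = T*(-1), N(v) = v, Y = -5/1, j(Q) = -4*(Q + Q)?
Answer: 8410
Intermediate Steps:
j(Q) = -8*Q
Y = -5 (Y = -5*1 = -5)
K(m, T) = 4 - T (K(m, T) = 4 + T*(-1) = 4 - T)
F(b) = 9 (F(b) = 3*3 = 9)
B(r) = 9
(N(-7) + B(45))*(2417 + 1788) = (-7 + 9)*(2417 + 1788) = 2*4205 = 8410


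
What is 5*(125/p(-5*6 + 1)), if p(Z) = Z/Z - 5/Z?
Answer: 18125/34 ≈ 533.09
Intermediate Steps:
p(Z) = 1 - 5/Z
5*(125/p(-5*6 + 1)) = 5*(125/(((-5 + (-5*6 + 1))/(-5*6 + 1)))) = 5*(125/(((-5 + (-30 + 1))/(-30 + 1)))) = 5*(125/(((-5 - 29)/(-29)))) = 5*(125/((-1/29*(-34)))) = 5*(125/(34/29)) = 5*(125*(29/34)) = 5*(3625/34) = 18125/34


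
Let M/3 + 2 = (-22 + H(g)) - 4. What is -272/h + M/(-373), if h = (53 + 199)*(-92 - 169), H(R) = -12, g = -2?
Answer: 1998524/6133239 ≈ 0.32585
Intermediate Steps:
h = -65772 (h = 252*(-261) = -65772)
M = -120 (M = -6 + 3*((-22 - 12) - 4) = -6 + 3*(-34 - 4) = -6 + 3*(-38) = -6 - 114 = -120)
-272/h + M/(-373) = -272/(-65772) - 120/(-373) = -272*(-1/65772) - 120*(-1/373) = 68/16443 + 120/373 = 1998524/6133239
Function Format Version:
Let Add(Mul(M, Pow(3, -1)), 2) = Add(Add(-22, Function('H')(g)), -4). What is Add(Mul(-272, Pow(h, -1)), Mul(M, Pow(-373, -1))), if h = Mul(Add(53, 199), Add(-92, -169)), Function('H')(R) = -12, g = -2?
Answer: Rational(1998524, 6133239) ≈ 0.32585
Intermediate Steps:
h = -65772 (h = Mul(252, -261) = -65772)
M = -120 (M = Add(-6, Mul(3, Add(Add(-22, -12), -4))) = Add(-6, Mul(3, Add(-34, -4))) = Add(-6, Mul(3, -38)) = Add(-6, -114) = -120)
Add(Mul(-272, Pow(h, -1)), Mul(M, Pow(-373, -1))) = Add(Mul(-272, Pow(-65772, -1)), Mul(-120, Pow(-373, -1))) = Add(Mul(-272, Rational(-1, 65772)), Mul(-120, Rational(-1, 373))) = Add(Rational(68, 16443), Rational(120, 373)) = Rational(1998524, 6133239)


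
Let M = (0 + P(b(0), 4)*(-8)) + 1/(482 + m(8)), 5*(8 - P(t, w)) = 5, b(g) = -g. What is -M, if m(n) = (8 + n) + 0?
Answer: 27887/498 ≈ 55.998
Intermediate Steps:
P(t, w) = 7 (P(t, w) = 8 - 1/5*5 = 8 - 1 = 7)
m(n) = 8 + n
M = -27887/498 (M = (0 + 7*(-8)) + 1/(482 + (8 + 8)) = (0 - 56) + 1/(482 + 16) = -56 + 1/498 = -27887/498 ≈ -55.998)
-M = -1*(-27887/498) = 27887/498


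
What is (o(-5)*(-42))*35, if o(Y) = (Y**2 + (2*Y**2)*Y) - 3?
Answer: 335160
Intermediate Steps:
o(Y) = -3 + Y**2 + 2*Y**3 (o(Y) = (Y**2 + 2*Y**3) - 3 = -3 + Y**2 + 2*Y**3)
(o(-5)*(-42))*35 = ((-3 + (-5)**2 + 2*(-5)**3)*(-42))*35 = ((-3 + 25 + 2*(-125))*(-42))*35 = ((-3 + 25 - 250)*(-42))*35 = -228*(-42)*35 = 9576*35 = 335160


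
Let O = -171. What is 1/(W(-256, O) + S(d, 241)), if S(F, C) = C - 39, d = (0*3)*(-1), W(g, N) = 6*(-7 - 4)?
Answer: 1/136 ≈ 0.0073529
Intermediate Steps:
W(g, N) = -66 (W(g, N) = 6*(-11) = -66)
d = 0 (d = 0*(-1) = 0)
S(F, C) = -39 + C
1/(W(-256, O) + S(d, 241)) = 1/(-66 + (-39 + 241)) = 1/(-66 + 202) = 1/136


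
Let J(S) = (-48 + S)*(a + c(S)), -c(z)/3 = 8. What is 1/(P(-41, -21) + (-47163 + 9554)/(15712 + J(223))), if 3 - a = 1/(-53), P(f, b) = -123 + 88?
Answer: -638136/24328037 ≈ -0.026230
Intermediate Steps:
c(z) = -24 (c(z) = -3*8 = -24)
P(f, b) = -35
a = 160/53 (a = 3 - 1/(-53) = 3 - 1*(-1/53) = 3 + 1/53 = 160/53 ≈ 3.0189)
J(S) = 53376/53 - 1112*S/53 (J(S) = (-48 + S)*(160/53 - 24) = (-48 + S)*(-1112/53) = 53376/53 - 1112*S/53)
1/(P(-41, -21) + (-47163 + 9554)/(15712 + J(223))) = 1/(-35 + (-47163 + 9554)/(15712 + (53376/53 - 1112/53*223))) = 1/(-35 - 37609/(15712 + (53376/53 - 247976/53))) = 1/(-35 - 37609/(15712 - 194600/53)) = 1/(-35 - 37609/638136/53) = 1/(-35 - 37609*53/638136) = 1/(-35 - 1993277/638136) = 1/(-24328037/638136) = -638136/24328037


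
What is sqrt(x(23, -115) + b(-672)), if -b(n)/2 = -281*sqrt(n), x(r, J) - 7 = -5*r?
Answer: 2*sqrt(-27 + 562*I*sqrt(42)) ≈ 85.033 + 85.665*I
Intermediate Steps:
x(r, J) = 7 - 5*r
b(n) = 562*sqrt(n) (b(n) = -(-562)*sqrt(n) = 562*sqrt(n))
sqrt(x(23, -115) + b(-672)) = sqrt((7 - 5*23) + 562*sqrt(-672)) = sqrt((7 - 115) + 562*(4*I*sqrt(42))) = sqrt(-108 + 2248*I*sqrt(42))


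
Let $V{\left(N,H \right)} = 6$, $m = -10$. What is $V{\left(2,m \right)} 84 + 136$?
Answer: $640$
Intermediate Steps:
$V{\left(2,m \right)} 84 + 136 = 6 \cdot 84 + 136 = 504 + 136 = 640$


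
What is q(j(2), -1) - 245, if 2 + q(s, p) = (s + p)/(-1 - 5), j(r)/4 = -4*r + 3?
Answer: -487/2 ≈ -243.50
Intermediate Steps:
j(r) = 12 - 16*r (j(r) = 4*(-4*r + 3) = 4*(3 - 4*r) = 12 - 16*r)
q(s, p) = -2 - p/6 - s/6 (q(s, p) = -2 + (s + p)/(-1 - 5) = -2 + (p + s)/(-6) = -2 + (p + s)*(-1/6) = -2 + (-p/6 - s/6) = -2 - p/6 - s/6)
q(j(2), -1) - 245 = (-2 - 1/6*(-1) - (12 - 16*2)/6) - 245 = (-2 + 1/6 - (12 - 32)/6) - 245 = (-2 + 1/6 - 1/6*(-20)) - 245 = (-2 + 1/6 + 10/3) - 245 = 3/2 - 245 = -487/2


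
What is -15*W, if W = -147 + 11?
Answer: 2040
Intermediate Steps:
W = -136
-15*W = -15*(-136) = 2040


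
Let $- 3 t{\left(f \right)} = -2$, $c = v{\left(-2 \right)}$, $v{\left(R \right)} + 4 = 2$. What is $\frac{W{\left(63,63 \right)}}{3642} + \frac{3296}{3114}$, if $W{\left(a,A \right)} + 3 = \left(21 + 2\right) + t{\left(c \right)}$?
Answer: $\frac{335233}{315033} \approx 1.0641$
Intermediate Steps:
$v{\left(R \right)} = -2$ ($v{\left(R \right)} = -4 + 2 = -2$)
$c = -2$
$t{\left(f \right)} = \frac{2}{3}$ ($t{\left(f \right)} = \left(- \frac{1}{3}\right) \left(-2\right) = \frac{2}{3}$)
$W{\left(a,A \right)} = \frac{62}{3}$ ($W{\left(a,A \right)} = -3 + \left(\left(21 + 2\right) + \frac{2}{3}\right) = -3 + \left(23 + \frac{2}{3}\right) = -3 + \frac{71}{3} = \frac{62}{3}$)
$\frac{W{\left(63,63 \right)}}{3642} + \frac{3296}{3114} = \frac{62}{3 \cdot 3642} + \frac{3296}{3114} = \frac{62}{3} \cdot \frac{1}{3642} + 3296 \cdot \frac{1}{3114} = \frac{31}{5463} + \frac{1648}{1557} = \frac{335233}{315033}$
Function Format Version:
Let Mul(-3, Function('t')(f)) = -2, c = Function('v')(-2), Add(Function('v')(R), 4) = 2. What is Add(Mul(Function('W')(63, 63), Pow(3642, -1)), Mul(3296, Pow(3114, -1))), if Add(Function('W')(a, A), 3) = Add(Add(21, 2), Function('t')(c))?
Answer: Rational(335233, 315033) ≈ 1.0641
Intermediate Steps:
Function('v')(R) = -2 (Function('v')(R) = Add(-4, 2) = -2)
c = -2
Function('t')(f) = Rational(2, 3) (Function('t')(f) = Mul(Rational(-1, 3), -2) = Rational(2, 3))
Function('W')(a, A) = Rational(62, 3) (Function('W')(a, A) = Add(-3, Add(Add(21, 2), Rational(2, 3))) = Add(-3, Add(23, Rational(2, 3))) = Add(-3, Rational(71, 3)) = Rational(62, 3))
Add(Mul(Function('W')(63, 63), Pow(3642, -1)), Mul(3296, Pow(3114, -1))) = Add(Mul(Rational(62, 3), Pow(3642, -1)), Mul(3296, Pow(3114, -1))) = Add(Mul(Rational(62, 3), Rational(1, 3642)), Mul(3296, Rational(1, 3114))) = Add(Rational(31, 5463), Rational(1648, 1557)) = Rational(335233, 315033)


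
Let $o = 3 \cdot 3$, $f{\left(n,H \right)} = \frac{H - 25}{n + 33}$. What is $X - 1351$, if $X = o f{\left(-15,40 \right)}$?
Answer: $- \frac{2687}{2} \approx -1343.5$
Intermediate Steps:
$f{\left(n,H \right)} = \frac{-25 + H}{33 + n}$
$o = 9$
$X = \frac{15}{2}$ ($X = 9 \frac{-25 + 40}{33 - 15} = 9 \cdot \frac{1}{18} \cdot 15 = 9 \cdot \frac{5}{6} = \frac{15}{2} \approx 7.5$)
$X - 1351 = \frac{15}{2} - 1351 = - \frac{2687}{2}$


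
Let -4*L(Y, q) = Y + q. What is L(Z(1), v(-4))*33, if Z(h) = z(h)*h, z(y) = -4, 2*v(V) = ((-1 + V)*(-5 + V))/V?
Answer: 2541/32 ≈ 79.406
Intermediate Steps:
v(V) = (-1 + V)*(-5 + V)/(2*V) (v(V) = (((-1 + V)*(-5 + V))/V)/2 = ((-1 + V)*(-5 + V)/V)/2 = (-1 + V)*(-5 + V)/(2*V))
Z(h) = -4*h
L(Y, q) = -Y/4 - q/4 (L(Y, q) = -(Y + q)/4 = -Y/4 - q/4)
L(Z(1), v(-4))*33 = (-(-1) - (5 - 4*(-6 - 4))/(8*(-4)))*33 = (-¼*(-4) - (-1)*(5 - 4*(-10))/(8*4))*33 = (1 - (-1)*(5 + 40)/(8*4))*33 = (1 - (-1)*45/(8*4))*33 = (1 - ¼*(-45/8))*33 = (1 + 45/32)*33 = (77/32)*33 = 2541/32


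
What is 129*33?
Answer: 4257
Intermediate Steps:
129*33 = 4257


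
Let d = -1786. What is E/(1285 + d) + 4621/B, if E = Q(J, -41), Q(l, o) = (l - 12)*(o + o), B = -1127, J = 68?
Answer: 2860063/564627 ≈ 5.0654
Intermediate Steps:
Q(l, o) = 2*o*(-12 + l) (Q(l, o) = (-12 + l)*(2*o) = 2*o*(-12 + l))
E = -4592 (E = 2*(-41)*(-12 + 68) = 2*(-41)*56 = -4592)
E/(1285 + d) + 4621/B = -4592/(1285 - 1786) + 4621/(-1127) = -4592/(-501) + 4621*(-1/1127) = -4592*(-1/501) - 4621/1127 = 4592/501 - 4621/1127 = 2860063/564627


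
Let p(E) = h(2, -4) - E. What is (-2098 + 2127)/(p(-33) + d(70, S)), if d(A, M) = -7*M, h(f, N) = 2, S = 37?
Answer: -29/224 ≈ -0.12946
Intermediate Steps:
p(E) = 2 - E
(-2098 + 2127)/(p(-33) + d(70, S)) = (-2098 + 2127)/((2 - 1*(-33)) - 7*37) = 29/((2 + 33) - 259) = 29/(35 - 259) = 29/(-224) = 29*(-1/224) = -29/224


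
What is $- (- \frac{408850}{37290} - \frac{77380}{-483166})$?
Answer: $\frac{9732845945}{900863007} \approx 10.804$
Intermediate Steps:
$- (- \frac{408850}{37290} - \frac{77380}{-483166}) = - (\left(-408850\right) \frac{1}{37290} - - \frac{38690}{241583}) = - (- \frac{40885}{3729} + \frac{38690}{241583}) = \left(-1\right) \left(- \frac{9732845945}{900863007}\right) = \frac{9732845945}{900863007}$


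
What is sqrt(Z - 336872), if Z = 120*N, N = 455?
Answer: 4*I*sqrt(17642) ≈ 531.29*I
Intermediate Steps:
Z = 54600 (Z = 120*455 = 54600)
sqrt(Z - 336872) = sqrt(54600 - 336872) = sqrt(-282272) = 4*I*sqrt(17642)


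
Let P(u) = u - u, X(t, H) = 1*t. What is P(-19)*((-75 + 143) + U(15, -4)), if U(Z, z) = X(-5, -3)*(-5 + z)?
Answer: 0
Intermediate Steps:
X(t, H) = t
U(Z, z) = 25 - 5*z (U(Z, z) = -5*(-5 + z) = 25 - 5*z)
P(u) = 0
P(-19)*((-75 + 143) + U(15, -4)) = 0*((-75 + 143) + (25 - 5*(-4))) = 0*(68 + (25 + 20)) = 0*(68 + 45) = 0*113 = 0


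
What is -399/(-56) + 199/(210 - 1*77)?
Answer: 9173/1064 ≈ 8.6212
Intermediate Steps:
-399/(-56) + 199/(210 - 1*77) = -399*(-1/56) + 199/(210 - 77) = 57/8 + 199/133 = 9173/1064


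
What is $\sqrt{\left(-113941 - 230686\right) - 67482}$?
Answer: $i \sqrt{412109} \approx 641.96 i$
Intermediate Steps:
$\sqrt{\left(-113941 - 230686\right) - 67482} = \sqrt{-344627 - 67482} = \sqrt{-412109} = i \sqrt{412109}$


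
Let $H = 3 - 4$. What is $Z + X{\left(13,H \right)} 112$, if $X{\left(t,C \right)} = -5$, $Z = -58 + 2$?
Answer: $-616$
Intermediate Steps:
$Z = -56$
$H = -1$ ($H = 3 - 4 = -1$)
$Z + X{\left(13,H \right)} 112 = -56 - 560 = -616$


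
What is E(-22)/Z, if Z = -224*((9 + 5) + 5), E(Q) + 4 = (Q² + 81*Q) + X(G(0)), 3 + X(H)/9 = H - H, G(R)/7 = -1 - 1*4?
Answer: 1329/4256 ≈ 0.31226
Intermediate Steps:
G(R) = -35 (G(R) = 7*(-1 - 1*4) = 7*(-1 - 4) = 7*(-5) = -35)
X(H) = -27 (X(H) = -27 + 9*(H - H) = -27 + 9*0 = -27 + 0 = -27)
E(Q) = -31 + Q² + 81*Q (E(Q) = -4 + ((Q² + 81*Q) - 27) = -4 + (-27 + Q² + 81*Q) = -31 + Q² + 81*Q)
Z = -4256 (Z = -224*(14 + 5) = -224*19 = -4256)
E(-22)/Z = (-31 + (-22)² + 81*(-22))/(-4256) = (-31 + 484 - 1782)*(-1/4256) = -1329*(-1/4256) = 1329/4256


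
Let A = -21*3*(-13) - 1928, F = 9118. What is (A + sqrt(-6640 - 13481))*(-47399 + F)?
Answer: 42453629 - 38281*I*sqrt(20121) ≈ 4.2454e+7 - 5.4301e+6*I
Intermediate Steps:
A = -1109 (A = -63*(-13) - 1928 = 819 - 1928 = -1109)
(A + sqrt(-6640 - 13481))*(-47399 + F) = (-1109 + sqrt(-6640 - 13481))*(-47399 + 9118) = (-1109 + sqrt(-20121))*(-38281) = (-1109 + I*sqrt(20121))*(-38281) = 42453629 - 38281*I*sqrt(20121)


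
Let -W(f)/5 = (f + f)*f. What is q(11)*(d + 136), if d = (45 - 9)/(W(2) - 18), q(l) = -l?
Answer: -43186/29 ≈ -1489.2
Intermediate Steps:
W(f) = -10*f² (W(f) = -5*(f + f)*f = -5*2*f*f = -10*f²)
d = -18/29 (d = (45 - 9)/(-10*2² - 18) = 36/(-10*4 - 18) = 36/(-40 - 18) = 36/(-58) = 36*(-1/58) = -18/29 ≈ -0.62069)
q(11)*(d + 136) = (-1*11)*(-18/29 + 136) = -11*3926/29 = -43186/29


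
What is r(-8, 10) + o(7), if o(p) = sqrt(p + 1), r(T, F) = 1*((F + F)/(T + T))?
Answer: -5/4 + 2*sqrt(2) ≈ 1.5784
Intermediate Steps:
r(T, F) = F/T (r(T, F) = 1*((2*F)/((2*T))) = 1*((2*F)*(1/(2*T))) = 1*(F/T) = F/T)
o(p) = sqrt(1 + p)
r(-8, 10) + o(7) = 10/(-8) + sqrt(1 + 7) = 10*(-1/8) + sqrt(8) = -5/4 + 2*sqrt(2)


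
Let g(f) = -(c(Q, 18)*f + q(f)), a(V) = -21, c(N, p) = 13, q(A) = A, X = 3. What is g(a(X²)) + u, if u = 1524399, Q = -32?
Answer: 1524693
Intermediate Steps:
g(f) = -14*f (g(f) = -(13*f + f) = -14*f)
g(a(X²)) + u = -14*(-21) + 1524399 = 294 + 1524399 = 1524693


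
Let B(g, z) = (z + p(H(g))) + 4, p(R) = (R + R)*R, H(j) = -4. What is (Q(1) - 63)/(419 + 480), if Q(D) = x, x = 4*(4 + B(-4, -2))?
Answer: 89/899 ≈ 0.098999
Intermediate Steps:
p(R) = 2*R² (p(R) = (2*R)*R = 2*R²)
B(g, z) = 36 + z (B(g, z) = (z + 2*(-4)²) + 4 = (z + 2*16) + 4 = (z + 32) + 4 = (32 + z) + 4 = 36 + z)
x = 152 (x = 4*(4 + (36 - 2)) = 4*(4 + 34) = 4*38 = 152)
Q(D) = 152
(Q(1) - 63)/(419 + 480) = (152 - 63)/(419 + 480) = 89/899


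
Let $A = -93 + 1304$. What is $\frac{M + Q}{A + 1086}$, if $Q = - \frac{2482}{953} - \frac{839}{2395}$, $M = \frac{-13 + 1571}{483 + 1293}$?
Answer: $- \frac{4210616951}{4655564837160} \approx -0.00090443$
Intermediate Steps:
$A = 1211$
$M = \frac{779}{888}$ ($M = \frac{1558}{1776} = 1558 \cdot \frac{1}{1776} = \frac{779}{888} \approx 0.87725$)
$Q = - \frac{6743957}{2282435}$ ($Q = \left(-2482\right) \frac{1}{953} - \frac{839}{2395} = - \frac{2482}{953} - \frac{839}{2395} = - \frac{6743957}{2282435} \approx -2.9547$)
$\frac{M + Q}{A + 1086} = \frac{\frac{779}{888} - \frac{6743957}{2282435}}{1211 + 1086} = - \frac{4210616951}{2026802280 \cdot 2297} = \left(- \frac{4210616951}{2026802280}\right) \frac{1}{2297} = - \frac{4210616951}{4655564837160}$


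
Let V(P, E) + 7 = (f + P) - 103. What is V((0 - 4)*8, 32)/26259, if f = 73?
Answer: -23/8753 ≈ -0.0026277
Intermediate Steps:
V(P, E) = -37 + P (V(P, E) = -7 + ((73 + P) - 103) = -7 + (-30 + P) = -37 + P)
V((0 - 4)*8, 32)/26259 = (-37 + (0 - 4)*8)/26259 = (-37 - 4*8)*(1/26259) = (-37 - 32)*(1/26259) = -69*1/26259 = -23/8753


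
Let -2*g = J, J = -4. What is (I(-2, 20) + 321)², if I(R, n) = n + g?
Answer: 117649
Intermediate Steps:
g = 2 (g = -½*(-4) = 2)
I(R, n) = 2 + n (I(R, n) = n + 2 = 2 + n)
(I(-2, 20) + 321)² = ((2 + 20) + 321)² = (22 + 321)² = 343² = 117649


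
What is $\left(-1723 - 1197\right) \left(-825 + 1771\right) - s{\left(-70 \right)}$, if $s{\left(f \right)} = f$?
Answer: $-2762250$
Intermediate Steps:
$\left(-1723 - 1197\right) \left(-825 + 1771\right) - s{\left(-70 \right)} = \left(-1723 - 1197\right) \left(-825 + 1771\right) - -70 = \left(-2920\right) 946 + 70 = -2762320 + 70 = -2762250$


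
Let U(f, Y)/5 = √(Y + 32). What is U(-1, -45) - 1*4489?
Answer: -4489 + 5*I*√13 ≈ -4489.0 + 18.028*I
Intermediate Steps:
U(f, Y) = 5*√(32 + Y) (U(f, Y) = 5*√(Y + 32) = 5*√(32 + Y))
U(-1, -45) - 1*4489 = 5*√(32 - 45) - 1*4489 = 5*√(-13) - 4489 = 5*(I*√13) - 4489 = 5*I*√13 - 4489 = -4489 + 5*I*√13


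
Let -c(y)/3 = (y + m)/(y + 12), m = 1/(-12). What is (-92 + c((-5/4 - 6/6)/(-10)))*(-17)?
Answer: 765085/489 ≈ 1564.6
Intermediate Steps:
m = -1/12 ≈ -0.083333
c(y) = -3*(-1/12 + y)/(12 + y) (c(y) = -3*(y - 1/12)/(y + 12) = -3*(-1/12 + y)/(12 + y))
(-92 + c((-5/4 - 6/6)/(-10)))*(-17) = (-92 + (1 - 12*(-5/4 - 6/6)/(-10))/(4*(12 + (-5/4 - 6/6)/(-10))))*(-17) = (-92 + (1 - 12*(-5*¼ - 6*⅙)*(-1)/10)/(4*(12 + (-5*¼ - 6*⅙)*(-⅒))))*(-17) = (-92 + (1 - 12*(-5/4 - 1)*(-1)/10)/(4*(12 + (-5/4 - 1)*(-⅒))))*(-17) = (-92 + (1 - (-27)*(-1)/10)/(4*(12 - 9/4*(-⅒))))*(-17) = (-92 + (1 - 12*9/40)/(4*(12 + 9/40)))*(-17) = (-92 + (1 - 27/10)/(4*(489/40)))*(-17) = (-92 + (¼)*(40/489)*(-17/10))*(-17) = (-92 - 17/489)*(-17) = -45005/489*(-17) = 765085/489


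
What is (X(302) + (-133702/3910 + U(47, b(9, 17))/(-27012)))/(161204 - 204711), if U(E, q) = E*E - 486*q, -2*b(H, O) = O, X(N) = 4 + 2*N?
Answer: -7572342442/574384417305 ≈ -0.013183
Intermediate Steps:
b(H, O) = -O/2
U(E, q) = E**2 - 486*q
(X(302) + (-133702/3910 + U(47, b(9, 17))/(-27012)))/(161204 - 204711) = ((4 + 2*302) + (-133702/3910 + (47**2 - (-243)*17)/(-27012)))/(161204 - 204711) = ((4 + 604) + (-133702*1/3910 + (2209 - 486*(-17/2))*(-1/27012)))/(-43507) = (608 + (-66851/1955 + (2209 + 4131)*(-1/27012)))*(-1/43507) = (608 + (-66851/1955 + 6340*(-1/27012)))*(-1/43507) = (608 + (-66851/1955 - 1585/6753))*(-1/43507) = (608 - 454543478/13202115)*(-1/43507) = (7572342442/13202115)*(-1/43507) = -7572342442/574384417305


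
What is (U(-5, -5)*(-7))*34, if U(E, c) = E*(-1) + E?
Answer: 0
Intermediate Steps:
U(E, c) = 0 (U(E, c) = -E + E = 0)
(U(-5, -5)*(-7))*34 = (0*(-7))*34 = 0*34 = 0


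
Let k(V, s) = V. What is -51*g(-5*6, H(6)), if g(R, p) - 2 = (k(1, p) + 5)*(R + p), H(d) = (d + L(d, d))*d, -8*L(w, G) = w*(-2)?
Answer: -4692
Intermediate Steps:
L(w, G) = w/4 (L(w, G) = -w*(-2)/8 = -(-1)*w/4 = w/4)
H(d) = 5*d²/4 (H(d) = (d + d/4)*d = (5*d/4)*d = 5*d²/4)
g(R, p) = 2 + 6*R + 6*p (g(R, p) = 2 + (1 + 5)*(R + p) = 2 + 6*(R + p) = 2 + (6*R + 6*p) = 2 + 6*R + 6*p)
-51*g(-5*6, H(6)) = -51*(2 + 6*(-5*6) + 6*((5/4)*6²)) = -51*(2 + 6*(-30) + 6*((5/4)*36)) = -51*(2 - 180 + 6*45) = -51*(2 - 180 + 270) = -51*92 = -4692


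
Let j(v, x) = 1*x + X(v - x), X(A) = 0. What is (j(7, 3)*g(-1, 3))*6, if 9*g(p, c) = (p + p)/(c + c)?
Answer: -⅔ ≈ -0.66667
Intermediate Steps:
j(v, x) = x (j(v, x) = 1*x + 0 = x + 0 = x)
g(p, c) = p/(9*c) (g(p, c) = ((p + p)/(c + c))/9 = ((2*p)/((2*c)))/9 = ((2*p)*(1/(2*c)))/9 = (p/c)/9 = p/(9*c))
(j(7, 3)*g(-1, 3))*6 = (3*((⅑)*(-1)/3))*6 = (3*((⅑)*(-1)*(⅓)))*6 = (3*(-1/27))*6 = -⅑*6 = -⅔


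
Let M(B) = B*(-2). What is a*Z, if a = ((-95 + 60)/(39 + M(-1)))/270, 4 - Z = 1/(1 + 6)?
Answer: -1/82 ≈ -0.012195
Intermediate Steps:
M(B) = -2*B
Z = 27/7 (Z = 4 - 1/(1 + 6) = 4 - 1/7 = 4 - 1*⅐ = 4 - ⅐ = 27/7 ≈ 3.8571)
a = -7/2214 (a = ((-95 + 60)/(39 - 2*(-1)))/270 = -35/(39 + 2)*(1/270) = -35/41*(1/270) = -35*1/41*(1/270) = -35/41*1/270 = -7/2214 ≈ -0.0031617)
a*Z = -7/2214*27/7 = -1/82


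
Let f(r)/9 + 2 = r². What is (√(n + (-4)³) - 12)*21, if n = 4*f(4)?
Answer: -252 + 42*√110 ≈ 188.50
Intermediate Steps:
f(r) = -18 + 9*r²
n = 504 (n = 4*(-18 + 9*4²) = 4*(-18 + 9*16) = 4*(-18 + 144) = 4*126 = 504)
(√(n + (-4)³) - 12)*21 = (√(504 + (-4)³) - 12)*21 = (√(504 - 64) - 12)*21 = (√440 - 12)*21 = (2*√110 - 12)*21 = (-12 + 2*√110)*21 = -252 + 42*√110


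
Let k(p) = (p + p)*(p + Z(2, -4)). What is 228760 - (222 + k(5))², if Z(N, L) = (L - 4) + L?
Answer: 205656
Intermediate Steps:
Z(N, L) = -4 + 2*L (Z(N, L) = (-4 + L) + L = -4 + 2*L)
k(p) = 2*p*(-12 + p) (k(p) = (p + p)*(p + (-4 + 2*(-4))) = (2*p)*(p + (-4 - 8)) = (2*p)*(p - 12) = (2*p)*(-12 + p) = 2*p*(-12 + p))
228760 - (222 + k(5))² = 228760 - (222 + 2*5*(-12 + 5))² = 228760 - (222 + 2*5*(-7))² = 228760 - (222 - 70)² = 228760 - 1*152² = 228760 - 1*23104 = 228760 - 23104 = 205656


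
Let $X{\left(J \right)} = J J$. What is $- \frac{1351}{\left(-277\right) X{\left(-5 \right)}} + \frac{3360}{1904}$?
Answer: $\frac{230717}{117725} \approx 1.9598$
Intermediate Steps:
$X{\left(J \right)} = J^{2}$
$- \frac{1351}{\left(-277\right) X{\left(-5 \right)}} + \frac{3360}{1904} = - \frac{1351}{\left(-277\right) \left(-5\right)^{2}} + \frac{3360}{1904} = - \frac{1351}{\left(-277\right) 25} + 3360 \cdot \frac{1}{1904} = - \frac{1351}{-6925} + \frac{30}{17} = \left(-1351\right) \left(- \frac{1}{6925}\right) + \frac{30}{17} = \frac{1351}{6925} + \frac{30}{17} = \frac{230717}{117725}$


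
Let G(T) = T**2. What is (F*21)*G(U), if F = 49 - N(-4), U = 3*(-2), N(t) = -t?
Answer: 34020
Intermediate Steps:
U = -6
F = 45 (F = 49 - (-1)*(-4) = 49 - 1*4 = 49 - 4 = 45)
(F*21)*G(U) = (45*21)*(-6)**2 = 945*36 = 34020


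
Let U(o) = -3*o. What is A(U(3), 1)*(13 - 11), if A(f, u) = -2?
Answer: -4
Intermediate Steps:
A(U(3), 1)*(13 - 11) = -2*(13 - 11) = -2*2 = -4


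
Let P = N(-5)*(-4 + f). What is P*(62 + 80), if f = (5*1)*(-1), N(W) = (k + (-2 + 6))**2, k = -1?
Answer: -11502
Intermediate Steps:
N(W) = 9 (N(W) = (-1 + (-2 + 6))**2 = (-1 + 4)**2 = 3**2 = 9)
f = -5 (f = 5*(-1) = -5)
P = -81 (P = 9*(-4 - 5) = 9*(-9) = -81)
P*(62 + 80) = -81*(62 + 80) = -81*142 = -11502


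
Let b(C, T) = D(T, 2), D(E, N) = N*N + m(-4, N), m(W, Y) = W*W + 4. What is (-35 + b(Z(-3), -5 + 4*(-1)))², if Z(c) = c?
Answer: 121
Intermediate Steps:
m(W, Y) = 4 + W² (m(W, Y) = W² + 4 = 4 + W²)
D(E, N) = 20 + N² (D(E, N) = N*N + (4 + (-4)²) = N² + (4 + 16) = N² + 20 = 20 + N²)
b(C, T) = 24 (b(C, T) = 20 + 2² = 20 + 4 = 24)
(-35 + b(Z(-3), -5 + 4*(-1)))² = (-35 + 24)² = (-11)² = 121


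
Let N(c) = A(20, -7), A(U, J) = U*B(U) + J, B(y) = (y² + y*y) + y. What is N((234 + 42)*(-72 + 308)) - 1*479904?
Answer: -463511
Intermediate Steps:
B(y) = y + 2*y² (B(y) = (y² + y²) + y = 2*y² + y = y + 2*y²)
A(U, J) = J + U²*(1 + 2*U) (A(U, J) = U*(U*(1 + 2*U)) + J = U²*(1 + 2*U) + J = J + U²*(1 + 2*U))
N(c) = 16393 (N(c) = -7 + 20²*(1 + 2*20) = -7 + 400*(1 + 40) = -7 + 400*41 = -7 + 16400 = 16393)
N((234 + 42)*(-72 + 308)) - 1*479904 = 16393 - 1*479904 = 16393 - 479904 = -463511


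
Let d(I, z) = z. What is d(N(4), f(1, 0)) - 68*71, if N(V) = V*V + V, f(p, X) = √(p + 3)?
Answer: -4826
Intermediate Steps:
f(p, X) = √(3 + p)
N(V) = V + V² (N(V) = V² + V = V + V²)
d(N(4), f(1, 0)) - 68*71 = √(3 + 1) - 68*71 = √4 - 4828 = 2 - 4828 = -4826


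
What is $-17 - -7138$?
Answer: $7121$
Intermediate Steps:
$-17 - -7138 = -17 + 7138 = 7121$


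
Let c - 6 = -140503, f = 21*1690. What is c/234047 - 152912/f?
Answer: -20387416697/4153164015 ≈ -4.9089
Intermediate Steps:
f = 35490
c = -140497 (c = 6 - 140503 = -140497)
c/234047 - 152912/f = -140497/234047 - 152912/35490 = -140497*1/234047 - 152912*1/35490 = -140497/234047 - 76456/17745 = -20387416697/4153164015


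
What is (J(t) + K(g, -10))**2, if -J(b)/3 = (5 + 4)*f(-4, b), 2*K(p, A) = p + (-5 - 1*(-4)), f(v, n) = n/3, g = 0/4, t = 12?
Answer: 47089/4 ≈ 11772.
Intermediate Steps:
g = 0 (g = 0*(1/4) = 0)
f(v, n) = n/3 (f(v, n) = n*(1/3) = n/3)
K(p, A) = -1/2 + p/2 (K(p, A) = (p + (-5 - 1*(-4)))/2 = (p + (-5 + 4))/2 = (p - 1)/2 = (-1 + p)/2 = -1/2 + p/2)
J(b) = -9*b (J(b) = -3*(5 + 4)*b/3 = -27*b/3 = -9*b)
(J(t) + K(g, -10))**2 = (-9*12 + (-1/2 + (1/2)*0))**2 = (-108 + (-1/2 + 0))**2 = (-108 - 1/2)**2 = (-217/2)**2 = 47089/4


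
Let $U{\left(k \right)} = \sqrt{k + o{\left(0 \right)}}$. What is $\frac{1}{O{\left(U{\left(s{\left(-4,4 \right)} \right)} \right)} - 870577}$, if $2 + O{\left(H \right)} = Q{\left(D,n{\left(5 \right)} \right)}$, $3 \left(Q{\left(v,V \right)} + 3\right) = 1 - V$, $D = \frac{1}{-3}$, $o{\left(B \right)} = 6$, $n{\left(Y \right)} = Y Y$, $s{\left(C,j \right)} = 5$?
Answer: $- \frac{1}{870590} \approx -1.1486 \cdot 10^{-6}$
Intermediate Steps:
$n{\left(Y \right)} = Y^{2}$
$U{\left(k \right)} = \sqrt{6 + k}$ ($U{\left(k \right)} = \sqrt{k + 6} = \sqrt{6 + k}$)
$D = - \frac{1}{3} \approx -0.33333$
$Q{\left(v,V \right)} = - \frac{8}{3} - \frac{V}{3}$ ($Q{\left(v,V \right)} = -3 + \frac{1 - V}{3} = -3 - \left(- \frac{1}{3} + \frac{V}{3}\right) = - \frac{8}{3} - \frac{V}{3}$)
$O{\left(H \right)} = -13$ ($O{\left(H \right)} = -2 - \left(\frac{8}{3} + \frac{5^{2}}{3}\right) = -2 - 11 = -13$)
$\frac{1}{O{\left(U{\left(s{\left(-4,4 \right)} \right)} \right)} - 870577} = \frac{1}{-13 - 870577} = \frac{1}{-870590} = - \frac{1}{870590}$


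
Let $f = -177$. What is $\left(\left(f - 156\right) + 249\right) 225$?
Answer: $-18900$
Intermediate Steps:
$\left(\left(f - 156\right) + 249\right) 225 = \left(\left(-177 - 156\right) + 249\right) 225 = \left(-333 + 249\right) 225 = \left(-84\right) 225 = -18900$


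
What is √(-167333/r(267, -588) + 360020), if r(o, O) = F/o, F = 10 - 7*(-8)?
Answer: I*√153388334/22 ≈ 562.96*I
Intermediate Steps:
F = 66 (F = 10 + 56 = 66)
r(o, O) = 66/o
√(-167333/r(267, -588) + 360020) = √(-167333/(66/267) + 360020) = √(-167333/(66*(1/267)) + 360020) = √(-167333/22/89 + 360020) = √(-167333*89/22 + 360020) = √(-14892637/22 + 360020) = √(-6972197/22) = I*√153388334/22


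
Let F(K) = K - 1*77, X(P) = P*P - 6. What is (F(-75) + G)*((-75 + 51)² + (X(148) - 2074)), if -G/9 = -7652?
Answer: 1401806400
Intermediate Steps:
G = 68868 (G = -9*(-7652) = 68868)
X(P) = -6 + P² (X(P) = P² - 6 = -6 + P²)
F(K) = -77 + K (F(K) = K - 77 = -77 + K)
(F(-75) + G)*((-75 + 51)² + (X(148) - 2074)) = ((-77 - 75) + 68868)*((-75 + 51)² + ((-6 + 148²) - 2074)) = (-152 + 68868)*((-24)² + ((-6 + 21904) - 2074)) = 68716*(576 + (21898 - 2074)) = 68716*(576 + 19824) = 68716*20400 = 1401806400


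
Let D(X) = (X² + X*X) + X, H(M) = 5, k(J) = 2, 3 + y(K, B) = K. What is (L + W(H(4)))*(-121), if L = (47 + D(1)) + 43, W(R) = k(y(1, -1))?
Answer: -11495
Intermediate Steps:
y(K, B) = -3 + K
W(R) = 2
D(X) = X + 2*X² (D(X) = (X² + X²) + X = 2*X² + X = X + 2*X²)
L = 93 (L = (47 + 1*(1 + 2*1)) + 43 = (47 + 1*(1 + 2)) + 43 = (47 + 1*3) + 43 = (47 + 3) + 43 = 50 + 43 = 93)
(L + W(H(4)))*(-121) = (93 + 2)*(-121) = 95*(-121) = -11495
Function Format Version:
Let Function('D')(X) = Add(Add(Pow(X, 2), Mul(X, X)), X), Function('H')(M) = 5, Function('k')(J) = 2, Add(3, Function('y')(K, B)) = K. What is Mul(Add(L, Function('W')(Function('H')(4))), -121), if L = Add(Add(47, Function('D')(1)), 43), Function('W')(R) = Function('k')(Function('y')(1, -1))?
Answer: -11495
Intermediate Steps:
Function('y')(K, B) = Add(-3, K)
Function('W')(R) = 2
Function('D')(X) = Add(X, Mul(2, Pow(X, 2))) (Function('D')(X) = Add(Add(Pow(X, 2), Pow(X, 2)), X) = Add(Mul(2, Pow(X, 2)), X) = Add(X, Mul(2, Pow(X, 2))))
L = 93 (L = Add(Add(47, Mul(1, Add(1, Mul(2, 1)))), 43) = Add(Add(47, Mul(1, Add(1, 2))), 43) = Add(Add(47, Mul(1, 3)), 43) = Add(Add(47, 3), 43) = Add(50, 43) = 93)
Mul(Add(L, Function('W')(Function('H')(4))), -121) = Mul(Add(93, 2), -121) = Mul(95, -121) = -11495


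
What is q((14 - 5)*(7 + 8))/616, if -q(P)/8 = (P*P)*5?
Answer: -91125/77 ≈ -1183.4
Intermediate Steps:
q(P) = -40*P**2 (q(P) = -8*P*P*5 = -8*P**2*5 = -40*P**2)
q((14 - 5)*(7 + 8))/616 = -40*(7 + 8)**2*(14 - 5)**2/616 = -40*(9*15)**2*(1/616) = -40*135**2*(1/616) = -40*18225*(1/616) = -729000*1/616 = -91125/77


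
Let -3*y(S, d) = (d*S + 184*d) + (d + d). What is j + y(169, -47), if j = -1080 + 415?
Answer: 14690/3 ≈ 4896.7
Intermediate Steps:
y(S, d) = -62*d - S*d/3 (y(S, d) = -((d*S + 184*d) + (d + d))/3 = -((S*d + 184*d) + 2*d)/3 = -((184*d + S*d) + 2*d)/3 = -(186*d + S*d)/3 = -62*d - S*d/3)
j = -665
j + y(169, -47) = -665 - ⅓*(-47)*(186 + 169) = -665 - ⅓*(-47)*355 = -665 + 16685/3 = 14690/3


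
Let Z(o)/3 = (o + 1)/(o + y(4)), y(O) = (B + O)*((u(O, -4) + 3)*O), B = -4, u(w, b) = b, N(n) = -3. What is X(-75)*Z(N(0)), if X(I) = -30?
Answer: -60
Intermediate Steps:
y(O) = -O*(-4 + O) (y(O) = (-4 + O)*((-4 + 3)*O) = (-4 + O)*(-O) = -O*(-4 + O))
Z(o) = 3*(1 + o)/o (Z(o) = 3*((o + 1)/(o + 4*(4 - 1*4))) = 3*((1 + o)/(o + 4*(4 - 4))) = 3*((1 + o)/(o + 4*0)) = 3*((1 + o)/(o + 0)) = 3*((1 + o)/o) = 3*(1 + o)/o)
X(-75)*Z(N(0)) = -30*(3 + 3/(-3)) = -30*(3 + 3*(-⅓)) = -30*(3 - 1) = -30*2 = -60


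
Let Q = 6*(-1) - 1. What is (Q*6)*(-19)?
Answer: 798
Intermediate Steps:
Q = -7 (Q = -6 - 1 = -7)
(Q*6)*(-19) = -7*6*(-19) = -42*(-19) = 798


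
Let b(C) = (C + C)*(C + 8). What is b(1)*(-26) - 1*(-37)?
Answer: -431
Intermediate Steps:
b(C) = 2*C*(8 + C) (b(C) = (2*C)*(8 + C) = 2*C*(8 + C))
b(1)*(-26) - 1*(-37) = (2*1*(8 + 1))*(-26) - 1*(-37) = (2*1*9)*(-26) + 37 = 18*(-26) + 37 = -468 + 37 = -431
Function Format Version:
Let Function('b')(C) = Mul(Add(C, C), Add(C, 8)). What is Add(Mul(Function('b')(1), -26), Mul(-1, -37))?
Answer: -431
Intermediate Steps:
Function('b')(C) = Mul(2, C, Add(8, C)) (Function('b')(C) = Mul(Mul(2, C), Add(8, C)) = Mul(2, C, Add(8, C)))
Add(Mul(Function('b')(1), -26), Mul(-1, -37)) = Add(Mul(Mul(2, 1, Add(8, 1)), -26), Mul(-1, -37)) = Add(Mul(Mul(2, 1, 9), -26), 37) = Add(Mul(18, -26), 37) = Add(-468, 37) = -431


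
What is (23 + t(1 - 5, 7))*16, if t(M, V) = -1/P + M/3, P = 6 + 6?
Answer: 1036/3 ≈ 345.33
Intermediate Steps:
P = 12
t(M, V) = -1/12 + M/3
(23 + t(1 - 5, 7))*16 = (23 + (-1/12 + (1 - 5)/3))*16 = (23 + (-1/12 + (⅓)*(-4)))*16 = (23 + (-1/12 - 4/3))*16 = (23 - 17/12)*16 = (259/12)*16 = 1036/3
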